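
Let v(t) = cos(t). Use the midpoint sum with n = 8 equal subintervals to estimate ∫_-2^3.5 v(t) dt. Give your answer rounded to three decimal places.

0.570

Δt = (3.5 − (-2))/8 = 0.6875.
Midpoints: -1.65625, -0.96875, -0.28125, 0.40625, 1.09375, 1.78125, 2.46875, 3.15625.
v(-1.65625) ≈ -0.085, v(-0.96875) ≈ 0.566, v(-0.28125) ≈ 0.961, v(0.40625) ≈ 0.919, v(1.09375) ≈ 0.459, v(1.78125) ≈ -0.209, v(2.46875) ≈ -0.782, v(3.15625) ≈ -1.000.
Sum = Δt · [v(-1.65625) + v(-0.96875) + v(-0.28125) + ...].
Sum ≈ 0.570.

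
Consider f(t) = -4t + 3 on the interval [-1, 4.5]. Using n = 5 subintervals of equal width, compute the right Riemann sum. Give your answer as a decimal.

-34.1

Δt = (4.5 − (-1))/5 = 1.1.
Right endpoints: 0.1, 1.2, 2.3, 3.4, 4.5.
f(0.1) = 2.6, f(1.2) = -1.8, f(2.3) = -6.2, f(3.4) = -10.6, f(4.5) = -15.
Sum = Δt · [f(0.1) + f(1.2) + f(2.3) + f(3.4) + f(4.5)].
Sum = -34.1.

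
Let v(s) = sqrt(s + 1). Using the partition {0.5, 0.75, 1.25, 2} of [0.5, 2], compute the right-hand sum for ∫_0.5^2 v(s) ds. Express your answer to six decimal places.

Subinterval widths: 0.25, 0.5, 0.75.
Right endpoints: 0.75, 1.25, 2.
v(0.75) ≈ 1.322876, v(1.25) ≈ 1.500000, v(2) ≈ 1.732051.
Sum = Σ Δs_i · v(s_i).
Sum ≈ 2.379757.

2.379757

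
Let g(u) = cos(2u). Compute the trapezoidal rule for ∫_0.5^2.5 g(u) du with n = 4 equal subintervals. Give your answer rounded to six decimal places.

Δu = (2.5 − 0.5)/4 = 0.5.
g(0.5) ≈ 0.540302, g(1) ≈ -0.416147, g(1.5) ≈ -0.989992, g(2) ≈ -0.653644, g(2.5) ≈ 0.283662.
T_4 = (Δu/2)·[g(u_0) + 2g(u_1) + 2g(u_2) + 2g(u_3) + g(u_4)].
Sum ≈ -0.823900.

-0.823900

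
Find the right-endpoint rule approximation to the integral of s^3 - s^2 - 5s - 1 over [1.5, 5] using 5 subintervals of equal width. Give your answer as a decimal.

Δs = (5 − 1.5)/5 = 0.7.
Right endpoints: 2.2, 2.9, 3.6, 4.3, 5.
f(2.2) = -6.192, f(2.9) = 0.479, f(3.6) = 14.696, f(4.3) = 38.517, f(5) = 74.
Sum = Δs · [f(2.2) + f(2.9) + f(3.6) + f(4.3) + f(5)].
Sum = 85.05.

85.05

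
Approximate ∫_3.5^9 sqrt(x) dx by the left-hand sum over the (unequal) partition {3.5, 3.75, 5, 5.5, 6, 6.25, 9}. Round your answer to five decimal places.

Subinterval widths: 0.25, 1.25, 0.5, 0.5, 0.25, 2.75.
Left endpoints: 3.5, 3.75, 5, 5.5, 6, 6.25.
f(3.5) ≈ 1.87083, f(3.75) ≈ 1.93649, f(5) ≈ 2.23607, f(5.5) ≈ 2.34521, f(6) ≈ 2.44949, f(6.25) ≈ 2.50000.
Sum = Σ Δx_i · f(x_i).
Sum ≈ 12.66633.

12.66633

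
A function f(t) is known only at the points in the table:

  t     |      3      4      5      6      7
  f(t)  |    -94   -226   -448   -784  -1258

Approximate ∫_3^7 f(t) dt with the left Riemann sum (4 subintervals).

-1552

Δt = 1.
Sum = 1·[(-94) + (-226) + (-448) + (-784)] = -1552.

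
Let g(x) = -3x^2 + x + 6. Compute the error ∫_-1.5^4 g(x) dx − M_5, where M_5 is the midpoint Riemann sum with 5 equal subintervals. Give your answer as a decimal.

Exact integral: ∫_-1.5^4 g(x) dx = -27.5.
M_5 = -25.83625.
Error = -27.5 − (-25.83625) = -1.66375.

-1.66375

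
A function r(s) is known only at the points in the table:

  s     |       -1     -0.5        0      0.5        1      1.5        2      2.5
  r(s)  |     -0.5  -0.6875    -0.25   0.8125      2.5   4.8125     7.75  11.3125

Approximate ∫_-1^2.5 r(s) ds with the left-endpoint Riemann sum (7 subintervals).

7.21875

Δs = 0.5.
Sum = 0.5·[(-0.5) + (-0.6875) + (-0.25) + 0.8125 + 2.5 + 4.8125 + 7.75] = 7.21875.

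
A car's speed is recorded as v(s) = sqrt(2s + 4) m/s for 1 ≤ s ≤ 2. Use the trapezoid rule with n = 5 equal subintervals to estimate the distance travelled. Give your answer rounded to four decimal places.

Δs = (2 − 1)/5 = 0.2.
v(1) ≈ 2.4495, v(1.2) ≈ 2.5298, v(1.4) ≈ 2.6077, v(1.6) ≈ 2.6833, v(1.8) ≈ 2.7568, v(2) ≈ 2.8284.
T_5 = (Δs/2)·[v(s_0) + 2v(s_1) + ... + 2v(s_{4}) + v(s_5)].
Sum ≈ 2.6433.

2.6433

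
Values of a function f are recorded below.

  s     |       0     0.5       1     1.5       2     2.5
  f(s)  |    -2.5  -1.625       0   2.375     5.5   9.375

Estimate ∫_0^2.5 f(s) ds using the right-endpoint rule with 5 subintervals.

Δs = 0.5.
Sum = 0.5·[(-1.625) + 0 + 2.375 + 5.5 + 9.375] = 7.8125.

7.8125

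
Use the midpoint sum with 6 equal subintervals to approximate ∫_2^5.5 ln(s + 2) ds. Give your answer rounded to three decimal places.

Δs = (5.5 − 2)/6 = 7/12.
Midpoints: 55/24, 2.875, 83/24, 97/24, 4.625, 125/24.
f(55/24) ≈ 1.457, f(2.875) ≈ 1.584, f(83/24) ≈ 1.697, f(97/24) ≈ 1.799, f(4.625) ≈ 1.891, f(125/24) ≈ 1.975.
Sum = Δs · [f(55/24) + f(2.875) + f(83/24) + ...].
Sum ≈ 6.068.

6.068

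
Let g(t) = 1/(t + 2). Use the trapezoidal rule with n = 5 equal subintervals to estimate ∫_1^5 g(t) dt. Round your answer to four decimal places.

0.8521

Δt = (5 − 1)/5 = 0.8.
g(1) = 1/3, g(1.8) = 5/19, g(2.6) = 5/23, g(3.4) = 5/27, g(4.2) = 5/31, g(5) = 1/7.
T_5 = (Δt/2)·[g(t_0) + 2g(t_1) + ... + 2g(t_{4}) + g(t_5)].
Sum ≈ 0.8521.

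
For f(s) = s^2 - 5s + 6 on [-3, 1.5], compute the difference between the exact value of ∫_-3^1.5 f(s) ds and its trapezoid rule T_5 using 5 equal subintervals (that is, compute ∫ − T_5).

Exact integral: ∫_-3^1.5 f(s) ds = 54.
T_5 = 54.6075.
Error = 54 − 54.6075 = -0.6075.

-0.6075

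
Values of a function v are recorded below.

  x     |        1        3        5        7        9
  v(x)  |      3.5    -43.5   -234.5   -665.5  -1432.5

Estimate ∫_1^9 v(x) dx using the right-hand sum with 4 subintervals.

Δx = 2.
Sum = 2·[(-43.5) + (-234.5) + (-665.5) + (-1432.5)] = -4752.

-4752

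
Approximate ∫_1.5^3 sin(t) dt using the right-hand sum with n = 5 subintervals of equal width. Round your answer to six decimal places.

Δt = (3 − 1.5)/5 = 0.3.
Right endpoints: 1.8, 2.1, 2.4, 2.7, 3.
f(1.8) ≈ 0.973848, f(2.1) ≈ 0.863209, f(2.4) ≈ 0.675463, f(2.7) ≈ 0.427380, f(3) ≈ 0.141120.
Sum = Δt · [f(1.8) + f(2.1) + f(2.4) + f(2.7) + f(3)].
Sum ≈ 0.924306.

0.924306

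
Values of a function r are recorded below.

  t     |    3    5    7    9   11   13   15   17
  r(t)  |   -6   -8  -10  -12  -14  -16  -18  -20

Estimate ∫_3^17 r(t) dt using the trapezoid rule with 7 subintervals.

Δt = 2.
T_7 = (2/2)·[(-6) + 2·(-8) + 2·(-10) + 2·(-12) + 2·(-14) + 2·(-16) + 2·(-18) + (-20)] = -182.

-182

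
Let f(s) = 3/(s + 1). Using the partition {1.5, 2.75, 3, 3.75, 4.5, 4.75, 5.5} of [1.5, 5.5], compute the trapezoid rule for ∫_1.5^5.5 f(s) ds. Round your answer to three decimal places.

Subinterval widths: 1.25, 0.25, 0.75, 0.75, 0.25, 0.75.
f(1.5) = 1.2, f(2.75) = 0.8, f(3) = 0.75, f(3.75) = 12/19, f(4.5) = 6/11, f(4.75) = 12/23, f(5.5) = 6/13.
On each subinterval the trapezoid contributes (Δs_i/2)·[f(s_{i-1}) + f(s_i)].
Sum ≈ 2.905.

2.905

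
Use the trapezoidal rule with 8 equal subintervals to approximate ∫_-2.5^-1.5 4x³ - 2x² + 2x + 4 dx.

-42.234375

Δx = (-1.5 − (-2.5))/8 = 0.125.
f(-2.5) = -76, f(-2.375) = -65.6171875, f(-2.25) = -56.1875, f(-2.125) = -47.6640625, f(-2) = -40, f(-1.875) = -33.1484375, f(-1.75) = -27.0625, f(-1.625) = -21.6953125, f(-1.5) = -17.
T_8 = (Δx/2)·[f(x_0) + 2f(x_1) + ... + 2f(x_{7}) + f(x_8)].
Sum = -42.234375.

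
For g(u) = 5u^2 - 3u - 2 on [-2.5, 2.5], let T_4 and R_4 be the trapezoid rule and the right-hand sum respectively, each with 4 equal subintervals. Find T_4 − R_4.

T_4 = 48.59375.
R_4 = 39.21875.
T_4 − R_4 = 9.375.

9.375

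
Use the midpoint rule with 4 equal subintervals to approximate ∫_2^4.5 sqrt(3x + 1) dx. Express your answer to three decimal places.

Δx = (4.5 − 2)/4 = 0.625.
Midpoints: 2.3125, 2.9375, 3.5625, 4.1875.
f(2.3125) ≈ 2.817, f(2.9375) ≈ 3.132, f(3.5625) ≈ 3.419, f(4.1875) ≈ 3.683.
Sum = Δx · [f(2.3125) + f(2.9375) + f(3.5625) + f(4.1875)].
Sum ≈ 8.157.

8.157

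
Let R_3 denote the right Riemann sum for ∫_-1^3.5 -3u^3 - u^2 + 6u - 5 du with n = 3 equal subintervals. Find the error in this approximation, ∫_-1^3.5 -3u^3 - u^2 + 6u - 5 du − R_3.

Exact integral: ∫_-1^3.5 f(u) du = -115.171875.
R_3 = -222.75.
Error = -115.171875 − (-222.75) = 107.578125.

107.578125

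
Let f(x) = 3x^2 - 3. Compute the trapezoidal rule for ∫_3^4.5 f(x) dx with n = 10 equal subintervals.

Δx = (4.5 − 3)/10 = 0.15.
f(3) = 24, f(3.15) = 26.7675, f(3.3) = 29.67, f(3.45) = 32.7075, f(3.6) = 35.88, f(3.75) = 39.1875, f(3.9) = 42.63, f(4.05) = 46.2075, f(4.2) = 49.92, f(4.35) = 53.7675, f(4.5) = 57.75.
T_10 = (Δx/2)·[f(x_0) + 2f(x_1) + ... + 2f(x_{9}) + f(x_10)].
Sum = 59.641875.

59.641875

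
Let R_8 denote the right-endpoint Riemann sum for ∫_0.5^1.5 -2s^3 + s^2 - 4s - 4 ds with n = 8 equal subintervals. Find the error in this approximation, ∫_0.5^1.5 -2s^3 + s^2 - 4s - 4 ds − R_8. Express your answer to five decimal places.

Exact integral: ∫_0.5^1.5 f(s) ds ≈ -9.4166667.
R_8 = -9.9609375.
Error ≈ -9.4166667 − (-9.9609375) ≈ 0.54427.

0.54427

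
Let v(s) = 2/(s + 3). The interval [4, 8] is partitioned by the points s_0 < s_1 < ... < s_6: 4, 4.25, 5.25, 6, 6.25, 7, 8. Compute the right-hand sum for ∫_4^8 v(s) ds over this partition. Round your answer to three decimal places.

0.864

Subinterval widths: 0.25, 1, 0.75, 0.25, 0.75, 1.
Right endpoints: 4.25, 5.25, 6, 6.25, 7, 8.
v(4.25) = 8/29, v(5.25) = 8/33, v(6) = 2/9, v(6.25) = 8/37, v(7) = 0.2, v(8) = 2/11.
Sum = Σ Δs_i · v(s_i).
Sum ≈ 0.864.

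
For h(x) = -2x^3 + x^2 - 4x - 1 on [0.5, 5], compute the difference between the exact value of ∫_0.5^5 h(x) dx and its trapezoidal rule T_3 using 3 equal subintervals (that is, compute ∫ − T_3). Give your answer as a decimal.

26.15625

Exact integral: ∫_0.5^5 h(x) dx = -324.84375.
T_3 = -351.
Error = -324.84375 − (-351) = 26.15625.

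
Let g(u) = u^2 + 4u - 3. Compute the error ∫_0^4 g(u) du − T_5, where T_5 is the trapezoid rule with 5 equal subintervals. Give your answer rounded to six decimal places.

-0.426667

Exact integral: ∫_0^4 g(u) du ≈ 41.33333333.
T_5 = 41.76.
Error ≈ 41.33333333 − 41.76 ≈ -0.426667.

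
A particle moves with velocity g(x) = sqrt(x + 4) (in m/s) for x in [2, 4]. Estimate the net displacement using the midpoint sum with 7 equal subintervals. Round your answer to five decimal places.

5.28708

Δx = (4 − 2)/7 = 2/7.
Midpoints: 15/7, 17/7, 19/7, 3, 23/7, 25/7, 27/7.
g(15/7) ≈ 2.47848, g(17/7) ≈ 2.53546, g(19/7) ≈ 2.59119, g(3) ≈ 2.64575, g(23/7) ≈ 2.69921, g(25/7) ≈ 2.75162, g(27/7) ≈ 2.80306.
Sum = Δx · [g(15/7) + g(17/7) + g(19/7) + ...].
Sum ≈ 5.28708.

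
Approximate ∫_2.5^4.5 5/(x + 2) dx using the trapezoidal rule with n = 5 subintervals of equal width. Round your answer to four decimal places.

1.8403

Δx = (4.5 − 2.5)/5 = 0.4.
f(2.5) = 10/9, f(2.9) = 50/49, f(3.3) = 50/53, f(3.7) = 50/57, f(4.1) = 50/61, f(4.5) = 10/13.
T_5 = (Δx/2)·[f(x_0) + 2f(x_1) + ... + 2f(x_{4}) + f(x_5)].
Sum ≈ 1.8403.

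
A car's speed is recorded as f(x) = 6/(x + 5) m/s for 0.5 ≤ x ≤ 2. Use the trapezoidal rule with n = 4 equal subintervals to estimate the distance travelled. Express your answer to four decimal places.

Δx = (2 − 0.5)/4 = 0.375.
f(0.5) = 12/11, f(0.875) = 48/47, f(1.25) = 0.96, f(1.625) = 48/53, f(2) = 6/7.
T_4 = (Δx/2)·[f(x_0) + 2f(x_1) + 2f(x_2) + 2f(x_3) + f(x_4)].
Sum ≈ 1.4479.

1.4479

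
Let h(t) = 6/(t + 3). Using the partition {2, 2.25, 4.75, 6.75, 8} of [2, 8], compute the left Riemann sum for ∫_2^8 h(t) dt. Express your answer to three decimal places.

5.475

Subinterval widths: 0.25, 2.5, 2, 1.25.
Left endpoints: 2, 2.25, 4.75, 6.75.
h(2) = 1.2, h(2.25) = 8/7, h(4.75) = 24/31, h(6.75) = 8/13.
Sum = Σ Δt_i · h(t_i).
Sum ≈ 5.475.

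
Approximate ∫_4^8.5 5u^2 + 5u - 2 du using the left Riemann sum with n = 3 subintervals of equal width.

Δu = (8.5 − 4)/3 = 1.5.
Left endpoints: 4, 5.5, 7.
f(4) = 98, f(5.5) = 176.75, f(7) = 278.
Sum = Δu · [f(4) + f(5.5) + f(7)].
Sum = 829.125.

829.125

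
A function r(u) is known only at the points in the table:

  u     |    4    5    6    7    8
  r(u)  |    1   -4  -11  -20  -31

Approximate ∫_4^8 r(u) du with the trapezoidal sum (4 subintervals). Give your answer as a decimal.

-50

Δu = 1.
T_4 = (1/2)·[1 + 2·(-4) + 2·(-11) + 2·(-20) + (-31)] = -50.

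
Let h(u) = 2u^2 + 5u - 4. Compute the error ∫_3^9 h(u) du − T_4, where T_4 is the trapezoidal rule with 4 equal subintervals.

Exact integral: ∫_3^9 h(u) du = 624.
T_4 = 628.5.
Error = 624 − 628.5 = -4.5.

-4.5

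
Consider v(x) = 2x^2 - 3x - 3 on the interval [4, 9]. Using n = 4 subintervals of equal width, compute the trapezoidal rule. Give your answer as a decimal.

333.4375

Δx = (9 − 4)/4 = 1.25.
v(4) = 17, v(5.25) = 36.375, v(6.5) = 62, v(7.75) = 93.875, v(9) = 132.
T_4 = (Δx/2)·[v(x_0) + 2v(x_1) + 2v(x_2) + 2v(x_3) + v(x_4)].
Sum = 333.4375.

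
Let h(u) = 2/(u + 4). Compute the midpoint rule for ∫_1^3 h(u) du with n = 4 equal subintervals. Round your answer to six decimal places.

0.672537

Δu = (3 − 1)/4 = 0.5.
Midpoints: 1.25, 1.75, 2.25, 2.75.
h(1.25) = 8/21, h(1.75) = 8/23, h(2.25) = 0.32, h(2.75) = 8/27.
Sum = Δu · [h(1.25) + h(1.75) + h(2.25) + h(2.75)].
Sum ≈ 0.672537.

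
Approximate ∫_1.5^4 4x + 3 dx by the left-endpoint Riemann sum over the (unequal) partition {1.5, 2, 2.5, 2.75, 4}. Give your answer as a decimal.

Subinterval widths: 0.5, 0.5, 0.25, 1.25.
Left endpoints: 1.5, 2, 2.5, 2.75.
f(1.5) = 9, f(2) = 11, f(2.5) = 13, f(2.75) = 14.
Sum = Σ Δx_i · f(x_i).
Sum = 30.75.

30.75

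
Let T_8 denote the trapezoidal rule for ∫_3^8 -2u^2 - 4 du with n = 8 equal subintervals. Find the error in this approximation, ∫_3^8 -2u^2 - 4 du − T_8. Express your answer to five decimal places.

Exact integral: ∫_3^8 f(u) du ≈ -343.3333333.
T_8 = -343.984375.
Error ≈ -343.3333333 − (-343.984375) ≈ 0.65104.

0.65104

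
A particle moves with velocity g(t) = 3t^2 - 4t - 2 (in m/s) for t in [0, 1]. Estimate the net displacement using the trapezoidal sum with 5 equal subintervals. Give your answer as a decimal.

Δt = (1 − 0)/5 = 0.2.
g(0) = -2, g(0.2) = -2.68, g(0.4) = -3.12, g(0.6) = -3.32, g(0.8) = -3.28, g(1) = -3.
T_5 = (Δt/2)·[g(t_0) + 2g(t_1) + ... + 2g(t_{4}) + g(t_5)].
Sum = -2.98.

-2.98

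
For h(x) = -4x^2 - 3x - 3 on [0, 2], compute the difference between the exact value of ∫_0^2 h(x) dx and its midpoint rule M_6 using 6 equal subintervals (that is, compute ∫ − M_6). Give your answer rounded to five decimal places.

-0.07407

Exact integral: ∫_0^2 h(x) dx ≈ -22.6666667.
M_6 ≈ -22.5925926.
Error ≈ -22.6666667 − (-22.5925926) ≈ -0.07407.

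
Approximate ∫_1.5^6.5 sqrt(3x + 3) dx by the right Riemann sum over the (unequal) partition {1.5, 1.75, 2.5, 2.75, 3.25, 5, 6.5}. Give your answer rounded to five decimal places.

Subinterval widths: 0.25, 0.75, 0.25, 0.5, 1.75, 1.5.
Right endpoints: 1.75, 2.5, 2.75, 3.25, 5, 6.5.
f(1.75) ≈ 2.87228, f(2.5) ≈ 3.24037, f(2.75) ≈ 3.35410, f(3.25) ≈ 3.57071, f(5) ≈ 4.24264, f(6.5) ≈ 4.74342.
Sum = Σ Δx_i · f(x_i).
Sum ≈ 20.31198.

20.31198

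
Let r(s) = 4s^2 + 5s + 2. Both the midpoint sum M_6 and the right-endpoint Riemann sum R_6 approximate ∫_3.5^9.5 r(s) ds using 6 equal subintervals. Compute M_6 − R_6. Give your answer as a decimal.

M_6 = 1291.
R_6 = 1468.
M_6 − R_6 = -177.

-177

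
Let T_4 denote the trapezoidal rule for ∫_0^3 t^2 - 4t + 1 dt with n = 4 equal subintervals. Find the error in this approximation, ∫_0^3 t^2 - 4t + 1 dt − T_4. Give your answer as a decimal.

Exact integral: ∫_0^3 f(t) dt = -6.
T_4 = -5.71875.
Error = -6 − (-5.71875) = -0.28125.

-0.28125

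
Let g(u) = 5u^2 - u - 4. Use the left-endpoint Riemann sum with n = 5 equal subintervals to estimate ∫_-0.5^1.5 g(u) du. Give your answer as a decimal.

-4.5

Δu = (1.5 − (-0.5))/5 = 0.4.
Left endpoints: -0.5, -0.1, 0.3, 0.7, 1.1.
g(-0.5) = -2.25, g(-0.1) = -3.85, g(0.3) = -3.85, g(0.7) = -2.25, g(1.1) = 0.95.
Sum = Δu · [g(-0.5) + g(-0.1) + g(0.3) + g(0.7) + g(1.1)].
Sum = -4.5.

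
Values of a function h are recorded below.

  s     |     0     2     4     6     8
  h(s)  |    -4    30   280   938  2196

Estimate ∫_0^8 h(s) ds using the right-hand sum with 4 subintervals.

Δs = 2.
Sum = 2·[30 + 280 + 938 + 2196] = 6888.

6888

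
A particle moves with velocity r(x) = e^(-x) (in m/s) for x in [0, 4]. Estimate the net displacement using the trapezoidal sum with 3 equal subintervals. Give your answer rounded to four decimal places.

1.1230

Δx = (4 − 0)/3 = 4/3.
r(0) ≈ 1.0000, r(4/3) ≈ 0.2636, r(8/3) ≈ 0.0695, r(4) ≈ 0.0183.
T_3 = (Δx/2)·[r(x_0) + 2r(x_1) + 2r(x_2) + r(x_3)].
Sum ≈ 1.1230.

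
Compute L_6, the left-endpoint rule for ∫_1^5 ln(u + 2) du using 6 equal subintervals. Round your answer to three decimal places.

6.036

Δu = (5 − 1)/6 = 2/3.
Left endpoints: 1, 5/3, 7/3, 3, 11/3, 13/3.
f(1) ≈ 1.099, f(5/3) ≈ 1.299, f(7/3) ≈ 1.466, f(3) ≈ 1.609, f(11/3) ≈ 1.735, f(13/3) ≈ 1.846.
Sum = Δu · [f(1) + f(5/3) + f(7/3) + ...].
Sum ≈ 6.036.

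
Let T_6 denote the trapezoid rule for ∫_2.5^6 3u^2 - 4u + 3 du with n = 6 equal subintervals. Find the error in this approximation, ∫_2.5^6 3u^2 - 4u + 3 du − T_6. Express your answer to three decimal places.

Exact integral: ∫_2.5^6 f(u) du = 151.375.
T_6 ≈ 151.97049.
Error ≈ 151.375 − 151.97049 ≈ -0.595.

-0.595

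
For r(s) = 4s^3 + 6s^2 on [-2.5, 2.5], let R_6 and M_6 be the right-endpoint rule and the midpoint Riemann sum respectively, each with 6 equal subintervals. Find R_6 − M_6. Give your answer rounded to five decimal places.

R_6 ≈ 118.0555556.
M_6 ≈ 60.7638889.
R_6 − M_6 ≈ 57.29167.

57.29167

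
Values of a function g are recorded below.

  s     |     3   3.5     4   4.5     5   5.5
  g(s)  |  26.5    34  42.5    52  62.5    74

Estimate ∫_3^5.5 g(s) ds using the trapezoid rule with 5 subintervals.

Δs = 0.5.
T_5 = (0.5/2)·[26.5 + 2·34 + 2·42.5 + 2·52 + 2·62.5 + 74] = 120.625.

120.625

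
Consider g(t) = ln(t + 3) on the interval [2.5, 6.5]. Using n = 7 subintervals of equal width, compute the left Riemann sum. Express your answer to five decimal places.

7.85292

Δt = (6.5 − 2.5)/7 = 4/7.
Left endpoints: 2.5, 43/14, 51/14, 59/14, 67/14, 75/14, 83/14.
g(2.5) ≈ 1.70475, g(43/14) ≈ 1.80359, g(51/14) ≈ 1.89354, g(59/14) ≈ 1.97606, g(67/14) ≈ 2.05229, g(75/14) ≈ 2.12312, g(83/14) ≈ 2.18926.
Sum = Δt · [g(2.5) + g(43/14) + g(51/14) + ...].
Sum ≈ 7.85292.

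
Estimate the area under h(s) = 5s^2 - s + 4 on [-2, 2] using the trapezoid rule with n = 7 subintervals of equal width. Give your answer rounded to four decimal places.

43.7551

Δs = (2 − (-2))/7 = 4/7.
h(-2) = 26, h(-10/7) = 766/49, h(-6/7) = 418/49, h(-2/7) = 230/49, h(2/7) = 202/49, h(6/7) = 334/49, h(10/7) = 626/49, h(2) = 22.
T_7 = (Δs/2)·[h(s_0) + 2h(s_1) + ... + 2h(s_{6}) + h(s_7)].
Sum ≈ 43.7551.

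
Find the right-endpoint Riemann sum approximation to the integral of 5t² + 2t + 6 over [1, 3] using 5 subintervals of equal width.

Δt = (3 − 1)/5 = 0.4.
Right endpoints: 1.4, 1.8, 2.2, 2.6, 3.
f(1.4) = 18.6, f(1.8) = 25.8, f(2.2) = 34.6, f(2.6) = 45, f(3) = 57.
Sum = Δt · [f(1.4) + f(1.8) + f(2.2) + f(2.6) + f(3)].
Sum = 72.4.

72.4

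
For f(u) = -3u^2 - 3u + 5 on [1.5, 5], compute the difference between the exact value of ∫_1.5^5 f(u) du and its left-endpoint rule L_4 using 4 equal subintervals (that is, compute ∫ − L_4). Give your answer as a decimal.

-33.11328125

Exact integral: ∫_1.5^5 f(u) du = -138.25.
L_4 = -105.13671875.
Error = -138.25 − (-105.13671875) = -33.11328125.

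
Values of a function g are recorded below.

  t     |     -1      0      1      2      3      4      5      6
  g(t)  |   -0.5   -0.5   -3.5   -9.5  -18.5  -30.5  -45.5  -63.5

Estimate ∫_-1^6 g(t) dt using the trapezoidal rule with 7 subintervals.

Δt = 1.
T_7 = (1/2)·[(-0.5) + 2·(-0.5) + 2·(-3.5) + 2·(-9.5) + 2·(-18.5) + 2·(-30.5) + 2·(-45.5) + (-63.5)] = -140.

-140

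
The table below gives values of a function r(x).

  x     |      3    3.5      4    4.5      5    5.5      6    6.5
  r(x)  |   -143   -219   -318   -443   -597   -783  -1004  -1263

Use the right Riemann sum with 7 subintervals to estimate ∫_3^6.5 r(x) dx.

-2313.5

Δx = 0.5.
Sum = 0.5·[(-219) + (-318) + (-443) + (-597) + (-783) + (-1004) + (-1263)] = -2313.5.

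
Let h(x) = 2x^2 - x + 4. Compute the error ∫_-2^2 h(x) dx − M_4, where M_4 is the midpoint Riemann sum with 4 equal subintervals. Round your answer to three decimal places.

0.667

Exact integral: ∫_-2^2 h(x) dx ≈ 26.66667.
M_4 = 26.
Error ≈ 26.66667 − 26 ≈ 0.667.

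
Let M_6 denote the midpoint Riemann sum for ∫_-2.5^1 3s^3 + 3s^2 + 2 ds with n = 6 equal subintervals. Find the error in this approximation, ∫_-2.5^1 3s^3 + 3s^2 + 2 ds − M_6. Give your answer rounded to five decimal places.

-0.37218

Exact integral: ∫_-2.5^1 f(s) ds = -4.921875.
M_6 ≈ -4.5496962.
Error ≈ -4.921875 − (-4.5496962) ≈ -0.37218.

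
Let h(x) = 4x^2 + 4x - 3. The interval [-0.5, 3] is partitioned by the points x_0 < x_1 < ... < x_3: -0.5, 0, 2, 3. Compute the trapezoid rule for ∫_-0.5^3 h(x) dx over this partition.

49.25

Subinterval widths: 0.5, 2, 1.
h(-0.5) = -4, h(0) = -3, h(2) = 21, h(3) = 45.
On each subinterval the trapezoid contributes (Δx_i/2)·[h(x_{i-1}) + h(x_i)].
Sum = 49.25.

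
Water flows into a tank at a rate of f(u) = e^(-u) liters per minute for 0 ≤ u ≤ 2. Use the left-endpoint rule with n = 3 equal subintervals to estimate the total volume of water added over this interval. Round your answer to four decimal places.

Δu = (2 − 0)/3 = 2/3.
Left endpoints: 0, 2/3, 4/3.
f(0) ≈ 1.0000, f(2/3) ≈ 0.5134, f(4/3) ≈ 0.2636.
Sum = Δu · [f(0) + f(2/3) + f(4/3)].
Sum ≈ 1.1847.

1.1847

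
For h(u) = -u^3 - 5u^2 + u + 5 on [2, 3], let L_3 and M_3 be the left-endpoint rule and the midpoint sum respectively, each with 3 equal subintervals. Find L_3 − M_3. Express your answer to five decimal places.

6.81944

L_3 ≈ -33.4814815.
M_3 ≈ -40.3009259.
L_3 − M_3 ≈ 6.81944.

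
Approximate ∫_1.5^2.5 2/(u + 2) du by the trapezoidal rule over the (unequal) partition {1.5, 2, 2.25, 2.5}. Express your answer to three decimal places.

Subinterval widths: 0.5, 0.25, 0.25.
f(1.5) = 4/7, f(2) = 0.5, f(2.25) = 8/17, f(2.5) = 4/9.
On each subinterval the trapezoid contributes (Δu_i/2)·[f(u_{i-1}) + f(u_i)].
Sum ≈ 0.504.

0.504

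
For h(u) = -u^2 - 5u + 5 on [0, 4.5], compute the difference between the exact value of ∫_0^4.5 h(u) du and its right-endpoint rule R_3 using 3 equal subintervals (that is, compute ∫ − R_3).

Exact integral: ∫_0^4.5 h(u) du = -58.5.
R_3 = -92.25.
Error = -58.5 − (-92.25) = 33.75.

33.75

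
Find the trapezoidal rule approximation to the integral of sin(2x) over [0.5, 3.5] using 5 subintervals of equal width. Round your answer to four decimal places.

Δx = (3.5 − 0.5)/5 = 0.6.
f(0.5) ≈ 0.8415, f(1.1) ≈ 0.8085, f(1.7) ≈ -0.2555, f(2.3) ≈ -0.9937, f(2.9) ≈ -0.4646, f(3.5) ≈ 0.6570.
T_5 = (Δx/2)·[f(x_0) + 2f(x_1) + ... + 2f(x_{4}) + f(x_5)].
Sum ≈ -0.0937.

-0.0937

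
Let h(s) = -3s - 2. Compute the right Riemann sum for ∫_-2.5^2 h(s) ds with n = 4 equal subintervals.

Δs = (2 − (-2.5))/4 = 1.125.
Right endpoints: -1.375, -0.25, 0.875, 2.
h(-1.375) = 2.125, h(-0.25) = -1.25, h(0.875) = -4.625, h(2) = -8.
Sum = Δs · [h(-1.375) + h(-0.25) + h(0.875) + h(2)].
Sum = -13.21875.

-13.21875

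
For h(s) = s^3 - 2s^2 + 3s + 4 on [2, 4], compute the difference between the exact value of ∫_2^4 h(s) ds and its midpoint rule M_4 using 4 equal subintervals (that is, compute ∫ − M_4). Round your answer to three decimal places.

Exact integral: ∫_2^4 h(s) ds ≈ 48.66667.
M_4 = 48.375.
Error ≈ 48.66667 − 48.375 ≈ 0.292.

0.292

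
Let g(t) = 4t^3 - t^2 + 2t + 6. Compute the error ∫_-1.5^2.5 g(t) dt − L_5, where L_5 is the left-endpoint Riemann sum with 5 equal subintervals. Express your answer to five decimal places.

29.86667

Exact integral: ∫_-1.5^2.5 g(t) dt ≈ 55.6666667.
L_5 = 25.8.
Error ≈ 55.6666667 − 25.8 ≈ 29.86667.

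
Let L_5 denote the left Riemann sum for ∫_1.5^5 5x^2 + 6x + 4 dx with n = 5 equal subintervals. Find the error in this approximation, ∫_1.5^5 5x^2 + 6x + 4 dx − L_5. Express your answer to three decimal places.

45.733

Exact integral: ∫_1.5^5 f(x) dx ≈ 284.95833.
L_5 = 239.225.
Error ≈ 284.95833 − 239.225 ≈ 45.733.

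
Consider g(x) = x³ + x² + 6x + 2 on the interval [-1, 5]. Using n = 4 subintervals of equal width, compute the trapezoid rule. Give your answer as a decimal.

Δx = (5 − (-1))/4 = 1.5.
g(-1) = -4, g(0.5) = 5.375, g(2) = 26, g(3.5) = 78.125, g(5) = 182.
T_4 = (Δx/2)·[g(x_0) + 2g(x_1) + 2g(x_2) + 2g(x_3) + g(x_4)].
Sum = 297.75.

297.75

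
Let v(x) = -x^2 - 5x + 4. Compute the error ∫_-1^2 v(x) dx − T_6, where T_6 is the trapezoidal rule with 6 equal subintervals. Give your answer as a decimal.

Exact integral: ∫_-1^2 v(x) dx = 1.5.
T_6 = 1.375.
Error = 1.5 − 1.375 = 0.125.

0.125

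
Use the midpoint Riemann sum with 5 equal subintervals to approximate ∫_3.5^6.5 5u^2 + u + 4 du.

Δu = (6.5 − 3.5)/5 = 0.6.
Midpoints: 3.8, 4.4, 5, 5.6, 6.2.
f(3.8) = 80, f(4.4) = 105.2, f(5) = 134, f(5.6) = 166.4, f(6.2) = 202.4.
Sum = Δu · [f(3.8) + f(4.4) + f(5) + f(5.6) + f(6.2)].
Sum = 412.8.

412.8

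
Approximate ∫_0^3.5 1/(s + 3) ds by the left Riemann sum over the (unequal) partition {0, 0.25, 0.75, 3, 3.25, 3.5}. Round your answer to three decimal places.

Subinterval widths: 0.25, 0.5, 2.25, 0.25, 0.25.
Left endpoints: 0, 0.25, 0.75, 3, 3.25.
f(0) = 1/3, f(0.25) = 4/13, f(0.75) = 4/15, f(3) = 1/6, f(3.25) = 0.16.
Sum = Σ Δs_i · f(s_i).
Sum ≈ 0.919.

0.919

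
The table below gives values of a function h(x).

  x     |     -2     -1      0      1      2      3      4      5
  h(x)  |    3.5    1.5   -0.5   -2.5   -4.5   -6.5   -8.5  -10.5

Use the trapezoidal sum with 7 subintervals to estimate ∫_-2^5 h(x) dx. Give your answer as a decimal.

Δx = 1.
T_7 = (1/2)·[3.5 + 2·1.5 + 2·(-0.5) + 2·(-2.5) + 2·(-4.5) + 2·(-6.5) + 2·(-8.5) + (-10.5)] = -24.5.

-24.5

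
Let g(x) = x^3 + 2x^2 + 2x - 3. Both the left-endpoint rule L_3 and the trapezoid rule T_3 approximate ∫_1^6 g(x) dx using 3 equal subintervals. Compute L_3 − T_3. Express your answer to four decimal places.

L_3 ≈ 270.185185.
T_3 ≈ 516.018519.
L_3 − T_3 ≈ -245.8333.

-245.8333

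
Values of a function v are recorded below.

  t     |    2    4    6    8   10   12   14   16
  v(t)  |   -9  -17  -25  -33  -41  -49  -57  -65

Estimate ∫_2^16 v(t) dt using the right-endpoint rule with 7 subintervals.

-574

Δt = 2.
Sum = 2·[(-17) + (-25) + (-33) + (-41) + (-49) + (-57) + (-65)] = -574.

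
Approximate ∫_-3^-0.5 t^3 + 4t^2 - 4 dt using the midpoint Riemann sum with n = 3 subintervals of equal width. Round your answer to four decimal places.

5.7798

Δt = (-0.5 − (-3))/3 = 5/6.
Midpoints: -31/12, -1.75, -11/12.
f(-31/12) = 9425/1728, f(-1.75) = 2.890625, f(-11/12) = -2435/1728.
Sum = Δt · [f(-31/12) + f(-1.75) + f(-11/12)].
Sum ≈ 5.7798.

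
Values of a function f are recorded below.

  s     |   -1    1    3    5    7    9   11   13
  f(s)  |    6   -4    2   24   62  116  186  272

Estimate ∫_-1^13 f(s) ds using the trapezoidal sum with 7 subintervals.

Δs = 2.
T_7 = (2/2)·[6 + 2·(-4) + 2·2 + 2·24 + 2·62 + 2·116 + 2·186 + 272] = 1050.

1050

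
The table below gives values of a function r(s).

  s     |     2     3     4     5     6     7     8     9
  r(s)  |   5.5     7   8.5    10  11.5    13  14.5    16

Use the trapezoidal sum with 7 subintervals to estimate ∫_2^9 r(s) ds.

Δs = 1.
T_7 = (1/2)·[5.5 + 2·7 + 2·8.5 + 2·10 + 2·11.5 + 2·13 + 2·14.5 + 16] = 75.25.

75.25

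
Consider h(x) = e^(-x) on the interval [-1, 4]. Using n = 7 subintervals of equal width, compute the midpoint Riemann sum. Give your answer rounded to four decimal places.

2.6434

Δx = (4 − (-1))/7 = 5/7.
Midpoints: -9/14, 1/14, 11/14, 1.5, 31/14, 41/14, 51/14.
h(-9/14) ≈ 1.9019, h(1/14) ≈ 0.9311, h(11/14) ≈ 0.4558, h(1.5) ≈ 0.2231, h(31/14) ≈ 0.1092, h(41/14) ≈ 0.0535, h(51/14) ≈ 0.0262.
Sum = Δx · [h(-9/14) + h(1/14) + h(11/14) + ...].
Sum ≈ 2.6434.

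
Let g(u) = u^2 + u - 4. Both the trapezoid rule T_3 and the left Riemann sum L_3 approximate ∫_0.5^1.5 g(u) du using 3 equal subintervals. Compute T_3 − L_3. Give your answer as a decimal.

0.5

T_3 ≈ -1.8981481.
L_3 ≈ -2.3981481.
T_3 − L_3 = 0.5.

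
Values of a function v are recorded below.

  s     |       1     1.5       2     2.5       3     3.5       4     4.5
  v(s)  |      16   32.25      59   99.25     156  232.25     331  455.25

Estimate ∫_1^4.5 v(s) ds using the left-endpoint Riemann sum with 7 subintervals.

Δs = 0.5.
Sum = 0.5·[16 + 32.25 + 59 + 99.25 + 156 + 232.25 + 331] = 462.875.

462.875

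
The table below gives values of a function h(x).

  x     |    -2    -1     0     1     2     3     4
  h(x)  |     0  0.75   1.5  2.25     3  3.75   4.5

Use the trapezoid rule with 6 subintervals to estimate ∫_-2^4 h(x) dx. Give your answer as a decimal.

Δx = 1.
T_6 = (1/2)·[0 + 2·0.75 + 2·1.5 + 2·2.25 + 2·3 + 2·3.75 + 4.5] = 13.5.

13.5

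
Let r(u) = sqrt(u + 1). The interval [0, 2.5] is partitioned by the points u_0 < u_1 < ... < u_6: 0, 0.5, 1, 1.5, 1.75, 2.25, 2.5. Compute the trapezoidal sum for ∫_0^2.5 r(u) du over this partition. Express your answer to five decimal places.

3.69417

Subinterval widths: 0.5, 0.5, 0.5, 0.25, 0.5, 0.25.
r(0) ≈ 1.00000, r(0.5) ≈ 1.22474, r(1) ≈ 1.41421, r(1.5) ≈ 1.58114, r(1.75) ≈ 1.65831, r(2.25) ≈ 1.80278, r(2.5) ≈ 1.87083.
On each subinterval the trapezoid contributes (Δu_i/2)·[r(u_{i-1}) + r(u_i)].
Sum ≈ 3.69417.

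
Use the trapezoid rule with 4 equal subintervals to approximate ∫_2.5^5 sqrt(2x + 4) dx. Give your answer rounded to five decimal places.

Δx = (5 − 2.5)/4 = 0.625.
f(2.5) ≈ 3.00000, f(3.125) ≈ 3.20156, f(3.75) ≈ 3.39116, f(4.375) ≈ 3.57071, f(5) ≈ 3.74166.
T_4 = (Δx/2)·[f(x_0) + 2f(x_1) + 2f(x_2) + 2f(x_3) + f(x_4)].
Sum ≈ 8.45892.

8.45892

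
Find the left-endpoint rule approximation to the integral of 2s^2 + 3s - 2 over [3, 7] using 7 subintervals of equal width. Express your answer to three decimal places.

Δs = (7 − 3)/7 = 4/7.
Left endpoints: 3, 25/7, 29/7, 33/7, 37/7, 41/7, 45/7.
f(3) = 25, f(25/7) = 1677/49, f(29/7) = 2193/49, f(33/7) = 2773/49, f(37/7) = 3417/49, f(41/7) = 4125/49, f(45/7) = 4897/49.
Sum = Δs · [f(3) + f(25/7) + f(29/7) + ...].
Sum ≈ 236.816.

236.816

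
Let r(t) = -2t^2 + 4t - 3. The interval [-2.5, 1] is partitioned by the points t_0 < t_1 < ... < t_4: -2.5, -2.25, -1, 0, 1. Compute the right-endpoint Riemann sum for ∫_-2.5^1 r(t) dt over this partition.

Subinterval widths: 0.25, 1.25, 1, 1.
Right endpoints: -2.25, -1, 0, 1.
r(-2.25) = -22.125, r(-1) = -9, r(0) = -3, r(1) = -1.
Sum = Σ Δt_i · r(t_i).
Sum = -20.78125.

-20.78125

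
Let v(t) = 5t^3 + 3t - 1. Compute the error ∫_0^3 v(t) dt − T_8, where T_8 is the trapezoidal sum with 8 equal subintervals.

-1.58203125

Exact integral: ∫_0^3 v(t) dt = 111.75.
T_8 = 113.33203125.
Error = 111.75 − 113.33203125 = -1.58203125.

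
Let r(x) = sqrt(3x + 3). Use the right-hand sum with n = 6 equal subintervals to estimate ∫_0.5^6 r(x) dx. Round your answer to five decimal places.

Δx = (6 − 0.5)/6 = 11/12.
Right endpoints: 17/12, 7/3, 3.25, 25/6, 61/12, 6.
r(17/12) ≈ 2.69258, r(7/3) ≈ 3.16228, r(3.25) ≈ 3.57071, r(25/6) ≈ 3.93700, r(61/12) ≈ 4.27200, r(6) ≈ 4.58258.
Sum = Δx · [r(17/12) + r(7/3) + r(3.25) + ...].
Sum ≈ 20.36573.

20.36573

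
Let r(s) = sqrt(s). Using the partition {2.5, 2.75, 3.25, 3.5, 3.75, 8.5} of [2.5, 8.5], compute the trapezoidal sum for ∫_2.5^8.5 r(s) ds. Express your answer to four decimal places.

13.7287

Subinterval widths: 0.25, 0.5, 0.25, 0.25, 4.75.
r(2.5) ≈ 1.5811, r(2.75) ≈ 1.6583, r(3.25) ≈ 1.8028, r(3.5) ≈ 1.8708, r(3.75) ≈ 1.9365, r(8.5) ≈ 2.9155.
On each subinterval the trapezoid contributes (Δs_i/2)·[r(s_{i-1}) + r(s_i)].
Sum ≈ 13.7287.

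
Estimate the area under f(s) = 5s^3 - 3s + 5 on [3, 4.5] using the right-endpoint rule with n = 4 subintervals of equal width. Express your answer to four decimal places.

Δs = (4.5 − 3)/4 = 0.375.
Right endpoints: 3.375, 3.75, 4.125, 4.5.
f(3.375) = 95791/512, f(3.75) = 257.421875, f(4.125) = 175909/512, f(4.5) = 447.125.
Sum = Δs · [f(3.375) + f(3.75) + f(4.125) + f(4.5)].
Sum ≈ 463.2041.

463.2041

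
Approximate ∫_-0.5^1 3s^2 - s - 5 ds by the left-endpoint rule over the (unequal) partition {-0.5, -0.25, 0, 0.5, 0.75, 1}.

-6.78125

Subinterval widths: 0.25, 0.25, 0.5, 0.25, 0.25.
Left endpoints: -0.5, -0.25, 0, 0.5, 0.75.
f(-0.5) = -3.75, f(-0.25) = -4.5625, f(0) = -5, f(0.5) = -4.75, f(0.75) = -4.0625.
Sum = Σ Δs_i · f(s_i).
Sum = -6.78125.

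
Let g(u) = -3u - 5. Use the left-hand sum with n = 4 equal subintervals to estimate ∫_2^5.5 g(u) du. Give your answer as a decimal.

Δu = (5.5 − 2)/4 = 0.875.
Left endpoints: 2, 2.875, 3.75, 4.625.
g(2) = -11, g(2.875) = -13.625, g(3.75) = -16.25, g(4.625) = -18.875.
Sum = Δu · [g(2) + g(2.875) + g(3.75) + g(4.625)].
Sum = -52.28125.

-52.28125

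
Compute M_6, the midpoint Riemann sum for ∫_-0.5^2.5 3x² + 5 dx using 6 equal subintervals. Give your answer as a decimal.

Δx = (2.5 − (-0.5))/6 = 0.5.
Midpoints: -0.25, 0.25, 0.75, 1.25, 1.75, 2.25.
f(-0.25) = 5.1875, f(0.25) = 5.1875, f(0.75) = 6.6875, f(1.25) = 9.6875, f(1.75) = 14.1875, f(2.25) = 20.1875.
Sum = Δx · [f(-0.25) + f(0.25) + f(0.75) + ...].
Sum = 30.5625.

30.5625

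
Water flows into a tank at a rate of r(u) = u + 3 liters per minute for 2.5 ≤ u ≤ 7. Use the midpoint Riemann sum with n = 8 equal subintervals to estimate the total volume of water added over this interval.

Δu = (7 − 2.5)/8 = 0.5625.
Midpoints: 2.78125, 3.34375, 3.90625, 4.46875, 5.03125, 5.59375, 6.15625, 6.71875.
r(2.78125) = 5.78125, r(3.34375) = 6.34375, r(3.90625) = 6.90625, r(4.46875) = 7.46875, r(5.03125) = 8.03125, r(5.59375) = 8.59375, r(6.15625) = 9.15625, r(6.71875) = 9.71875.
Sum = Δu · [r(2.78125) + r(3.34375) + r(3.90625) + ...].
Sum = 34.875.

34.875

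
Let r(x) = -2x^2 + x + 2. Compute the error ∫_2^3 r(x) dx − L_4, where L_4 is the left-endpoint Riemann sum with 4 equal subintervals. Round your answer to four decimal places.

Exact integral: ∫_2^3 r(x) dx ≈ -8.166667.
L_4 = -7.0625.
Error ≈ -8.166667 − (-7.0625) ≈ -1.1042.

-1.1042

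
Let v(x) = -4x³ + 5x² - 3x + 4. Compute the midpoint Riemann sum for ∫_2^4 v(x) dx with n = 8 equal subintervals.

Δx = (4 − 2)/8 = 0.25.
Midpoints: 2.125, 2.375, 2.625, 2.875, 3.125, 3.375, 3.625, 3.875.
v(2.125) = -18.1796875, v(2.375) = -28.5078125, v(2.625) = -41.7734375, v(2.875) = -58.3515625, v(3.125) = -78.6171875, v(3.375) = -102.9453125, v(3.625) = -131.7109375, v(3.875) = -165.2890625.
Sum = Δx · [v(2.125) + v(2.375) + v(2.625) + ...].
Sum = -156.34375.

-156.34375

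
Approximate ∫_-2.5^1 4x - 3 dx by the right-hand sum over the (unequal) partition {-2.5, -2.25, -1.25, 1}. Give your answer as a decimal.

Subinterval widths: 0.25, 1, 2.25.
Right endpoints: -2.25, -1.25, 1.
f(-2.25) = -12, f(-1.25) = -8, f(1) = 1.
Sum = Σ Δx_i · f(x_i).
Sum = -8.75.

-8.75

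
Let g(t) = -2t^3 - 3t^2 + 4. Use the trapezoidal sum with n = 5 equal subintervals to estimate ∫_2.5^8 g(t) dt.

-2541.11

Δt = (8 − 2.5)/5 = 1.1.
g(2.5) = -46, g(3.6) = -128.192, g(4.7) = -269.916, g(5.8) = -487.144, g(6.9) = -795.848, g(8) = -1212.
T_5 = (Δt/2)·[g(t_0) + 2g(t_1) + ... + 2g(t_{4}) + g(t_5)].
Sum = -2541.11.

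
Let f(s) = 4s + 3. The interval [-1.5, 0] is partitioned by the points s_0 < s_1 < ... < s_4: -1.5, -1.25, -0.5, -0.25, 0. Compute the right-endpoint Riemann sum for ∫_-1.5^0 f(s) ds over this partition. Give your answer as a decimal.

Subinterval widths: 0.25, 0.75, 0.25, 0.25.
Right endpoints: -1.25, -0.5, -0.25, 0.
f(-1.25) = -2, f(-0.5) = 1, f(-0.25) = 2, f(0) = 3.
Sum = Σ Δs_i · f(s_i).
Sum = 1.5.

1.5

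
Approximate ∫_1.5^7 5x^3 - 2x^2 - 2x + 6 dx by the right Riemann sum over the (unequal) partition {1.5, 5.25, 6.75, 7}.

Subinterval widths: 3.75, 1.5, 0.25.
Right endpoints: 5.25, 6.75, 7.
f(5.25) = 663.890625, f(6.75) = 1439.109375, f(7) = 1609.
Sum = Σ Δx_i · f(x_i).
Sum = 5050.50390625.

5050.50390625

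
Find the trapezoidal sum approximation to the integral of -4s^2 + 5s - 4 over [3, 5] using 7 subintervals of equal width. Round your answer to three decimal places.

Δs = (5 − 3)/7 = 2/7.
f(3) = -25, f(23/7) = -1507/49, f(25/7) = -1821/49, f(27/7) = -2167/49, f(29/7) = -2545/49, f(31/7) = -2955/49, f(33/7) = -3397/49, f(5) = -79.
T_7 = (Δs/2)·[f(s_0) + 2f(s_1) + ... + 2f(s_{6}) + f(s_7)].
Sum ≈ -98.776.

-98.776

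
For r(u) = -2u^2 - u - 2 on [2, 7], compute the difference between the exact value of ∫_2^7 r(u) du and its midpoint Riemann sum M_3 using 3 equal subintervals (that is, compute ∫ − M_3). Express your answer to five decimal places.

-2.31481

Exact integral: ∫_2^7 r(u) du ≈ -255.8333333.
M_3 ≈ -253.5185185.
Error ≈ -255.8333333 − (-253.5185185) ≈ -2.31481.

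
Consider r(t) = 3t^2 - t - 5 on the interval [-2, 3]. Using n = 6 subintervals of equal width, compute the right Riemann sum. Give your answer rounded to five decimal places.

13.40278

Δt = (3 − (-2))/6 = 5/6.
Right endpoints: -7/6, -1/3, 0.5, 4/3, 13/6, 3.
r(-7/6) = 0.25, r(-1/3) = -13/3, r(0.5) = -4.75, r(4/3) = -1, r(13/6) = 83/12, r(3) = 19.
Sum = Δt · [r(-7/6) + r(-1/3) + r(0.5) + ...].
Sum ≈ 13.40278.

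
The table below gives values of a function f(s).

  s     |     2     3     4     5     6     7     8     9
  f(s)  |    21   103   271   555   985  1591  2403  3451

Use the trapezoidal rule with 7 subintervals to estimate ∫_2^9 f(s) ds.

Δs = 1.
T_7 = (1/2)·[21 + 2·103 + 2·271 + 2·555 + 2·985 + 2·1591 + 2·2403 + 3451] = 7644.

7644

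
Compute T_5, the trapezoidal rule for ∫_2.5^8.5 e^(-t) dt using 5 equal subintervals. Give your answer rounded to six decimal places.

0.091479

Δt = (8.5 − 2.5)/5 = 1.2.
f(2.5) ≈ 0.082085, f(3.7) ≈ 0.024724, f(4.9) ≈ 0.007447, f(6.1) ≈ 0.002243, f(7.3) ≈ 0.000676, f(8.5) ≈ 0.000203.
T_5 = (Δt/2)·[f(t_0) + 2f(t_1) + ... + 2f(t_{4}) + f(t_5)].
Sum ≈ 0.091479.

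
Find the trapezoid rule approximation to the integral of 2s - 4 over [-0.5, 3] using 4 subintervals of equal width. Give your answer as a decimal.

Δs = (3 − (-0.5))/4 = 0.875.
f(-0.5) = -5, f(0.375) = -3.25, f(1.25) = -1.5, f(2.125) = 0.25, f(3) = 2.
T_4 = (Δs/2)·[f(s_0) + 2f(s_1) + 2f(s_2) + 2f(s_3) + f(s_4)].
Sum = -5.25.

-5.25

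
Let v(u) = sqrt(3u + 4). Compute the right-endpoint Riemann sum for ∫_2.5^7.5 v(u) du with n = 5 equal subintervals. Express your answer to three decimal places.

Δu = (7.5 − 2.5)/5 = 1.
Right endpoints: 3.5, 4.5, 5.5, 6.5, 7.5.
v(3.5) ≈ 3.808, v(4.5) ≈ 4.183, v(5.5) ≈ 4.528, v(6.5) ≈ 4.848, v(7.5) ≈ 5.148.
Sum = Δu · [v(3.5) + v(4.5) + v(5.5) + v(6.5) + v(7.5)].
Sum ≈ 22.514.

22.514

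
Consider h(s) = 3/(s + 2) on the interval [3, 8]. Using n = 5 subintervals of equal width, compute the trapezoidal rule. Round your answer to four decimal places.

Δs = (8 − 3)/5 = 1.
h(3) = 0.6, h(4) = 0.5, h(5) = 3/7, h(6) = 0.375, h(7) = 1/3, h(8) = 0.3.
T_5 = (Δs/2)·[h(s_0) + 2h(s_1) + ... + 2h(s_{4}) + h(s_5)].
Sum ≈ 2.0869.

2.0869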